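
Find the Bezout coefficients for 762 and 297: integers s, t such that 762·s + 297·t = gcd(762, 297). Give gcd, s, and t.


Euclidean algorithm on (762, 297) — divide until remainder is 0:
  762 = 2 · 297 + 168
  297 = 1 · 168 + 129
  168 = 1 · 129 + 39
  129 = 3 · 39 + 12
  39 = 3 · 12 + 3
  12 = 4 · 3 + 0
gcd(762, 297) = 3.
Track Bezout coefficients alongside the remainders: start with r₀ = 762 = a·1 + b·0 (s = 1, t = 0) and r₁ = 297 = a·0 + b·1 (s = 0, t = 1); each new remainder r_{k+1} = r_{k-1} − q_k·r_k inherits s_{k+1} = s_{k-1} − q_k·s_k, t_{k+1} = t_{k-1} − q_k·t_k, so r_k = a·s_k + b·t_k at every step:
  q = 2: r = 168, s = 1 − 2·0 = 1, t = 0 − 2·1 = -2  (check: 762·1 + 297·(-2) = 168)
  q = 1: r = 129, s = 0 − 1·1 = -1, t = 1 − 1·(-2) = 3  (check: 762·(-1) + 297·3 = 129)
  q = 1: r = 39, s = 1 − 1·(-1) = 2, t = -2 − 1·3 = -5  (check: 762·2 + 297·(-5) = 39)
  q = 3: r = 12, s = -1 − 3·2 = -7, t = 3 − 3·(-5) = 18  (check: 762·(-7) + 297·18 = 12)
  q = 3: r = 3, s = 2 − 3·(-7) = 23, t = -5 − 3·18 = -59  (check: 762·23 + 297·(-59) = 3)
The row with r = 3 (the gcd) gives the Bezout coefficients s = 23, t = -59.
Result: 762 · (23) + 297 · (-59) = 3.

gcd(762, 297) = 3; s = 23, t = -59 (check: 762·23 + 297·(-59) = 3).


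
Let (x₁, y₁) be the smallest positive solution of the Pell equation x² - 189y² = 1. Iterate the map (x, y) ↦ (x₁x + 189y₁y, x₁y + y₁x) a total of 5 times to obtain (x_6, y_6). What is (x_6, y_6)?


Step 1: Find the fundamental solution (x₁, y₁) of x² - 189y² = 1.
  Expand √189 as a continued fraction. a₀ = ⌊√189⌋ = 13; iterate m_{k+1} = d_k·a_k − m_k, d_{k+1} = (189 − m_{k+1}²)/d_k, a_{k+1} = ⌊(a₀ + m_{k+1})/d_{k+1}⌋ (starting m₀ = 0, d₀ = 1), with convergents p_k = a_k·p_{k-1} + p_{k-2}, q_k = a_k·q_{k-1} + q_{k-2} (p₋₁ = 1, q₋₁ = 0):
  k = 0: a₀ = 13; p₀/q₀ = 13/1; p₀² − 189·q₀² = 169 − 189 = -20.
  k = 1: m = 13, d = 20, a = ⌊(13 + 13)/20⌋ = 1; p/q = (1·13 + 1)/(1·1 + 0) = 14/1; p² − 189·q² = 196 − 189 = 7.
  k = 2: m = 7, d = 7, a = ⌊(13 + 7)/7⌋ = 2; p/q = (2·14 + 13)/(2·1 + 1) = 41/3; p² − 189·q² = 1681 − 1701 = -20.
  k = 3: m = 7, d = 20, a = ⌊(13 + 7)/20⌋ = 1; p/q = (1·41 + 14)/(1·3 + 1) = 55/4; p² − 189·q² = 3025 − 3024 = 1.
  The first convergent with p² − 189·q² = 1 gives the fundamental solution (x₁, y₁) = (55, 4).
Step 2: Apply the recurrence (x_{n+1}, y_{n+1}) = (x₁x_n + 189y₁y_n, x₁y_n + y₁x_n) repeatedly.
  From (x_1, y_1) = (55, 4): x_2 = 55·55 + 189·4·4 = 6049; y_2 = 55·4 + 4·55 = 440.
  From (x_2, y_2) = (6049, 440): x_3 = 55·6049 + 189·4·440 = 665335; y_3 = 55·440 + 4·6049 = 48396.
  From (x_3, y_3) = (665335, 48396): x_4 = 55·665335 + 189·4·48396 = 73180801; y_4 = 55·48396 + 4·665335 = 5323120.
  From (x_4, y_4) = (73180801, 5323120): x_5 = 55·73180801 + 189·4·5323120 = 8049222775; y_5 = 55·5323120 + 4·73180801 = 585494804.
  From (x_5, y_5) = (8049222775, 585494804): x_6 = 55·8049222775 + 189·4·585494804 = 885341324449; y_6 = 55·585494804 + 4·8049222775 = 64399105320.
Step 3: Verify x_6² - 189·y_6² = 783829260777109485153601 - 783829260777109485153600 = 1 (should be 1). ✓

(x_1, y_1) = (55, 4); (x_6, y_6) = (885341324449, 64399105320).


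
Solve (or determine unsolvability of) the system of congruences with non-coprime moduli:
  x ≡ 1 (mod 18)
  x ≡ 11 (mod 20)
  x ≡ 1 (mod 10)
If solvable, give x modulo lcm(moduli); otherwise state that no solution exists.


Moduli 18, 20, 10 are not pairwise coprime, so CRT works modulo lcm(m_i) when all pairwise compatibility conditions hold.
Pairwise compatibility: gcd(m_i, m_j) must divide a_i - a_j for every pair.
Merge one congruence at a time:
  Start: x ≡ 1 (mod 18).
  Combine with x ≡ 11 (mod 20): gcd(18, 20) = 2; 11 - 1 = 10, which IS divisible by 2, so compatible.
    Write x = 1 + 18·t and substitute into x ≡ 11 (mod 20): 18·t ≡ 11 − 1 = 10 (mod 20).
    Divide the congruence (and modulus) by g = 2: 9·t ≡ 5 (mod 10).
    The inverse of 9 mod 10 is 9 (since 9·9 = 81 = 8·10 + 1), so t ≡ 9·5 = 45 ≡ 5 (mod 10).
    Then x = 1 + 18·5 = 91, valid modulo lcm(18, 20) = 180: x ≡ 91 (mod 180).
  Combine with x ≡ 1 (mod 10): gcd(180, 10) = 10; 1 - 91 = -90, which IS divisible by 10, so compatible.
    Write x = 91 + 180·t and substitute into x ≡ 1 (mod 10): 180·t ≡ 1 − 91 = -90 (mod 10).
    Divide the congruence (and modulus) by g = 10: 18·t ≡ -9 (mod 1).
    Modulo 1 every t works; take t = 0.
    Then x = 91 + 180·0 = 91, valid modulo lcm(180, 10) = 180: x ≡ 91 (mod 180).
Verify: 91 mod 18 = 1, 91 mod 20 = 11, 91 mod 10 = 1.

x ≡ 91 (mod 180).


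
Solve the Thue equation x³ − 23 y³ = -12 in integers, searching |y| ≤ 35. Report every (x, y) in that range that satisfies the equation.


The equation is x³ - 23y³ = -12. For fixed y, x³ = 23·y³ − 12, so a solution requires the RHS to be a perfect cube.
Strategy: iterate y from -35 to 35, compute RHS = 23·y³ − 12, and check whether it is a (positive or negative) perfect cube.
Check small values of y:
  y = 0: RHS = -12 is not a perfect cube.
  y = 1: RHS = 11 is not a perfect cube.
  y = -1: RHS = -35 is not a perfect cube.
  y = 2: RHS = 172 is not a perfect cube.
  y = -2: RHS = -196 is not a perfect cube.
  y = 3: RHS = 609 is not a perfect cube.
  y = -3: RHS = -633 is not a perfect cube.
Continuing the search up to |y| = 35 finds no solutions either.
No (x, y) in the scanned range satisfies the equation.

No integer solutions with |y| ≤ 35.


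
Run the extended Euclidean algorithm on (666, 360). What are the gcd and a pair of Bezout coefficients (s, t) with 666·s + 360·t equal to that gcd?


Euclidean algorithm on (666, 360) — divide until remainder is 0:
  666 = 1 · 360 + 306
  360 = 1 · 306 + 54
  306 = 5 · 54 + 36
  54 = 1 · 36 + 18
  36 = 2 · 18 + 0
gcd(666, 360) = 18.
Track Bezout coefficients alongside the remainders: start with r₀ = 666 = a·1 + b·0 (s = 1, t = 0) and r₁ = 360 = a·0 + b·1 (s = 0, t = 1); each new remainder r_{k+1} = r_{k-1} − q_k·r_k inherits s_{k+1} = s_{k-1} − q_k·s_k, t_{k+1} = t_{k-1} − q_k·t_k, so r_k = a·s_k + b·t_k at every step:
  q = 1: r = 306, s = 1 − 1·0 = 1, t = 0 − 1·1 = -1  (check: 666·1 + 360·(-1) = 306)
  q = 1: r = 54, s = 0 − 1·1 = -1, t = 1 − 1·(-1) = 2  (check: 666·(-1) + 360·2 = 54)
  q = 5: r = 36, s = 1 − 5·(-1) = 6, t = -1 − 5·2 = -11  (check: 666·6 + 360·(-11) = 36)
  q = 1: r = 18, s = -1 − 1·6 = -7, t = 2 − 1·(-11) = 13  (check: 666·(-7) + 360·13 = 18)
The row with r = 18 (the gcd) gives the Bezout coefficients s = -7, t = 13.
Result: 666 · (-7) + 360 · (13) = 18.

gcd(666, 360) = 18; s = -7, t = 13 (check: 666·(-7) + 360·13 = 18).


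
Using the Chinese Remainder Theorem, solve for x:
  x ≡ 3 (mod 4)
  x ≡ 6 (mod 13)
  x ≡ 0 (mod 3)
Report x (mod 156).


Moduli 4, 13, 3 are pairwise coprime; by CRT there is a unique solution modulo M = 4 · 13 · 3 = 156.
Solve pairwise, accumulating the modulus:
  Start with x ≡ 3 (mod 4).
  Combine with x ≡ 6 (mod 13): since gcd(4, 13) = 1, we get a unique residue mod 52.
    Write x = 3 + 4·t and substitute into x ≡ 6 (mod 13): 4·t ≡ 6 − 3 = 3 (mod 13).
    The inverse of 4 mod 13 is 10 (since 4·10 = 40 = 3·13 + 1), so t ≡ 10·3 = 30 ≡ 4 (mod 13).
    Then x = 3 + 4·4 = 19, valid modulo lcm(4, 13) = 52: x ≡ 19 (mod 52).
  Combine with x ≡ 0 (mod 3): since gcd(52, 3) = 1, we get a unique residue mod 156.
    Write x = 19 + 52·t and substitute into x ≡ 0 (mod 3): 52·t ≡ 0 − 19 = -19 (mod 3).
    Reduce coefficients mod 3: 1·t ≡ 2 (mod 3).
    So t ≡ 2 (mod 3).
    Then x = 19 + 52·2 = 123, valid modulo lcm(52, 3) = 156: x ≡ 123 (mod 156).
Verify: 123 mod 4 = 3 ✓, 123 mod 13 = 6 ✓, 123 mod 3 = 0 ✓.

x ≡ 123 (mod 156).


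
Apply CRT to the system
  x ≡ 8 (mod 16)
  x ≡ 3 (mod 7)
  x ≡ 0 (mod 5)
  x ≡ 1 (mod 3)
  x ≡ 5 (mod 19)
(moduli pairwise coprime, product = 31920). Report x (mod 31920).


Product of moduli M = 16 · 7 · 5 · 3 · 19 = 31920.
Merge one congruence at a time:
  Start: x ≡ 8 (mod 16).
  Combine with x ≡ 3 (mod 7); new modulus lcm = 112.
    Write x = 8 + 16·t and substitute into x ≡ 3 (mod 7): 16·t ≡ 3 − 8 = -5 (mod 7).
    Reduce coefficients mod 7: 2·t ≡ 2 (mod 7).
    The inverse of 2 mod 7 is 4 (since 2·4 = 8 = 1·7 + 1), so t ≡ 4·2 = 8 ≡ 1 (mod 7).
    Then x = 8 + 16·1 = 24, valid modulo lcm(16, 7) = 112: x ≡ 24 (mod 112).
  Combine with x ≡ 0 (mod 5); new modulus lcm = 560.
    Write x = 24 + 112·t and substitute into x ≡ 0 (mod 5): 112·t ≡ 0 − 24 = -24 (mod 5).
    Reduce coefficients mod 5: 2·t ≡ 1 (mod 5).
    The inverse of 2 mod 5 is 3 (since 2·3 = 6 = 1·5 + 1), so t ≡ 3·1 = 3 ≡ 3 (mod 5).
    Then x = 24 + 112·3 = 360, valid modulo lcm(112, 5) = 560: x ≡ 360 (mod 560).
  Combine with x ≡ 1 (mod 3); new modulus lcm = 1680.
    Write x = 360 + 560·t and substitute into x ≡ 1 (mod 3): 560·t ≡ 1 − 360 = -359 (mod 3).
    Reduce coefficients mod 3: 2·t ≡ 1 (mod 3).
    The inverse of 2 mod 3 is 2 (since 2·2 = 4 = 1·3 + 1), so t ≡ 2·1 = 2 ≡ 2 (mod 3).
    Then x = 360 + 560·2 = 1480, valid modulo lcm(560, 3) = 1680: x ≡ 1480 (mod 1680).
  Combine with x ≡ 5 (mod 19); new modulus lcm = 31920.
    Write x = 1480 + 1680·t and substitute into x ≡ 5 (mod 19): 1680·t ≡ 5 − 1480 = -1475 (mod 19).
    Reduce coefficients mod 19: 8·t ≡ 7 (mod 19).
    The inverse of 8 mod 19 is 12 (since 8·12 = 96 = 5·19 + 1), so t ≡ 12·7 = 84 ≡ 8 (mod 19).
    Then x = 1480 + 1680·8 = 14920, valid modulo lcm(1680, 19) = 31920: x ≡ 14920 (mod 31920).
Verify against each original: 14920 mod 16 = 8, 14920 mod 7 = 3, 14920 mod 5 = 0, 14920 mod 3 = 1, 14920 mod 19 = 5.

x ≡ 14920 (mod 31920).


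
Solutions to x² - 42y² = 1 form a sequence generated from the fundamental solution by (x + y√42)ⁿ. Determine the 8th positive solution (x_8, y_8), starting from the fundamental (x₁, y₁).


Step 1: Find the fundamental solution (x₁, y₁) of x² - 42y² = 1.
  Expand √42 as a continued fraction. a₀ = ⌊√42⌋ = 6; iterate m_{k+1} = d_k·a_k − m_k, d_{k+1} = (42 − m_{k+1}²)/d_k, a_{k+1} = ⌊(a₀ + m_{k+1})/d_{k+1}⌋ (starting m₀ = 0, d₀ = 1), with convergents p_k = a_k·p_{k-1} + p_{k-2}, q_k = a_k·q_{k-1} + q_{k-2} (p₋₁ = 1, q₋₁ = 0):
  k = 0: a₀ = 6; p₀/q₀ = 6/1; p₀² − 42·q₀² = 36 − 42 = -6.
  k = 1: m = 6, d = 6, a = ⌊(6 + 6)/6⌋ = 2; p/q = (2·6 + 1)/(2·1 + 0) = 13/2; p² − 42·q² = 169 − 168 = 1.
  The first convergent with p² − 42·q² = 1 gives the fundamental solution (x₁, y₁) = (13, 2).
Step 2: Apply the recurrence (x_{n+1}, y_{n+1}) = (x₁x_n + 42y₁y_n, x₁y_n + y₁x_n) repeatedly.
  From (x_1, y_1) = (13, 2): x_2 = 13·13 + 42·2·2 = 337; y_2 = 13·2 + 2·13 = 52.
  From (x_2, y_2) = (337, 52): x_3 = 13·337 + 42·2·52 = 8749; y_3 = 13·52 + 2·337 = 1350.
  From (x_3, y_3) = (8749, 1350): x_4 = 13·8749 + 42·2·1350 = 227137; y_4 = 13·1350 + 2·8749 = 35048.
  From (x_4, y_4) = (227137, 35048): x_5 = 13·227137 + 42·2·35048 = 5896813; y_5 = 13·35048 + 2·227137 = 909898.
  From (x_5, y_5) = (5896813, 909898): x_6 = 13·5896813 + 42·2·909898 = 153090001; y_6 = 13·909898 + 2·5896813 = 23622300.
  From (x_6, y_6) = (153090001, 23622300): x_7 = 13·153090001 + 42·2·23622300 = 3974443213; y_7 = 13·23622300 + 2·153090001 = 613269902.
  From (x_7, y_7) = (3974443213, 613269902): x_8 = 13·3974443213 + 42·2·613269902 = 103182433537; y_8 = 13·613269902 + 2·3974443213 = 15921395152.
Step 3: Verify x_8² - 42·y_8² = 10646614590617422330369 - 10646614590617422330368 = 1 (should be 1). ✓

(x_1, y_1) = (13, 2); (x_8, y_8) = (103182433537, 15921395152).


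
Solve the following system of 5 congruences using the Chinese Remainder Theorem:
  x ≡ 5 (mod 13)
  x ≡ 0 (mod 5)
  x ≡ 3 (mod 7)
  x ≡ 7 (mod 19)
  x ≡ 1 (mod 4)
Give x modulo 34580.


Product of moduli M = 13 · 5 · 7 · 19 · 4 = 34580.
Merge one congruence at a time:
  Start: x ≡ 5 (mod 13).
  Combine with x ≡ 0 (mod 5); new modulus lcm = 65.
    Write x = 5 + 13·t and substitute into x ≡ 0 (mod 5): 13·t ≡ 0 − 5 = -5 (mod 5).
    Reduce coefficients mod 5: 3·t ≡ 0 (mod 5).
    The inverse of 3 mod 5 is 2 (since 3·2 = 6 = 1·5 + 1), so t ≡ 2·0 = 0 ≡ 0 (mod 5).
    Then x = 5 + 13·0 = 5, valid modulo lcm(13, 5) = 65: x ≡ 5 (mod 65).
  Combine with x ≡ 3 (mod 7); new modulus lcm = 455.
    Write x = 5 + 65·t and substitute into x ≡ 3 (mod 7): 65·t ≡ 3 − 5 = -2 (mod 7).
    Reduce coefficients mod 7: 2·t ≡ 5 (mod 7).
    The inverse of 2 mod 7 is 4 (since 2·4 = 8 = 1·7 + 1), so t ≡ 4·5 = 20 ≡ 6 (mod 7).
    Then x = 5 + 65·6 = 395, valid modulo lcm(65, 7) = 455: x ≡ 395 (mod 455).
  Combine with x ≡ 7 (mod 19); new modulus lcm = 8645.
    Write x = 395 + 455·t and substitute into x ≡ 7 (mod 19): 455·t ≡ 7 − 395 = -388 (mod 19).
    Reduce coefficients mod 19: 18·t ≡ 11 (mod 19).
    The inverse of 18 mod 19 is 18 (since 18·18 = 324 = 17·19 + 1), so t ≡ 18·11 = 198 ≡ 8 (mod 19).
    Then x = 395 + 455·8 = 4035, valid modulo lcm(455, 19) = 8645: x ≡ 4035 (mod 8645).
  Combine with x ≡ 1 (mod 4); new modulus lcm = 34580.
    Write x = 4035 + 8645·t and substitute into x ≡ 1 (mod 4): 8645·t ≡ 1 − 4035 = -4034 (mod 4).
    Reduce coefficients mod 4: 1·t ≡ 2 (mod 4).
    So t ≡ 2 (mod 4).
    Then x = 4035 + 8645·2 = 21325, valid modulo lcm(8645, 4) = 34580: x ≡ 21325 (mod 34580).
Verify against each original: 21325 mod 13 = 5, 21325 mod 5 = 0, 21325 mod 7 = 3, 21325 mod 19 = 7, 21325 mod 4 = 1.

x ≡ 21325 (mod 34580).


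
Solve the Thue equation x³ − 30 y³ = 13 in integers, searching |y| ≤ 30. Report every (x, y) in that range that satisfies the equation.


The equation is x³ - 30y³ = 13. For fixed y, x³ = 30·y³ + 13, so a solution requires the RHS to be a perfect cube.
Strategy: iterate y from -30 to 30, compute RHS = 30·y³ + 13, and check whether it is a (positive or negative) perfect cube.
Check small values of y:
  y = 0: RHS = 13 is not a perfect cube.
  y = 1: RHS = 43 is not a perfect cube.
  y = -1: RHS = -17 is not a perfect cube.
  y = 2: RHS = 253 is not a perfect cube.
  y = -2: RHS = -227 is not a perfect cube.
  y = 3: RHS = 823 is not a perfect cube.
  y = -3: RHS = -797 is not a perfect cube.
Continuing the search up to |y| = 30 finds no solutions either.
No (x, y) in the scanned range satisfies the equation.

No integer solutions with |y| ≤ 30.


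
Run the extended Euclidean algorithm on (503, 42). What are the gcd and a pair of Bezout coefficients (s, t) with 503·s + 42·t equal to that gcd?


Euclidean algorithm on (503, 42) — divide until remainder is 0:
  503 = 11 · 42 + 41
  42 = 1 · 41 + 1
  41 = 41 · 1 + 0
gcd(503, 42) = 1.
Track Bezout coefficients alongside the remainders: start with r₀ = 503 = a·1 + b·0 (s = 1, t = 0) and r₁ = 42 = a·0 + b·1 (s = 0, t = 1); each new remainder r_{k+1} = r_{k-1} − q_k·r_k inherits s_{k+1} = s_{k-1} − q_k·s_k, t_{k+1} = t_{k-1} − q_k·t_k, so r_k = a·s_k + b·t_k at every step:
  q = 11: r = 41, s = 1 − 11·0 = 1, t = 0 − 11·1 = -11  (check: 503·1 + 42·(-11) = 41)
  q = 1: r = 1, s = 0 − 1·1 = -1, t = 1 − 1·(-11) = 12  (check: 503·(-1) + 42·12 = 1)
The row with r = 1 (the gcd) gives the Bezout coefficients s = -1, t = 12.
Result: 503 · (-1) + 42 · (12) = 1.

gcd(503, 42) = 1; s = -1, t = 12 (check: 503·(-1) + 42·12 = 1).


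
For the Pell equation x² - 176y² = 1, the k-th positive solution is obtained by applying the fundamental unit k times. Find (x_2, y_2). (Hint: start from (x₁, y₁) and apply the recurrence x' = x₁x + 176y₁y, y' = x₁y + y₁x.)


Step 1: Find the fundamental solution (x₁, y₁) of x² - 176y² = 1.
  Expand √176 as a continued fraction. a₀ = ⌊√176⌋ = 13; iterate m_{k+1} = d_k·a_k − m_k, d_{k+1} = (176 − m_{k+1}²)/d_k, a_{k+1} = ⌊(a₀ + m_{k+1})/d_{k+1}⌋ (starting m₀ = 0, d₀ = 1), with convergents p_k = a_k·p_{k-1} + p_{k-2}, q_k = a_k·q_{k-1} + q_{k-2} (p₋₁ = 1, q₋₁ = 0):
  k = 0: a₀ = 13; p₀/q₀ = 13/1; p₀² − 176·q₀² = 169 − 176 = -7.
  k = 1: m = 13, d = 7, a = ⌊(13 + 13)/7⌋ = 3; p/q = (3·13 + 1)/(3·1 + 0) = 40/3; p² − 176·q² = 1600 − 1584 = 16.
  k = 2: m = 8, d = 16, a = ⌊(13 + 8)/16⌋ = 1; p/q = (1·40 + 13)/(1·3 + 1) = 53/4; p² − 176·q² = 2809 − 2816 = -7.
  k = 3: m = 8, d = 7, a = ⌊(13 + 8)/7⌋ = 3; p/q = (3·53 + 40)/(3·4 + 3) = 199/15; p² − 176·q² = 39601 − 39600 = 1.
  The first convergent with p² − 176·q² = 1 gives the fundamental solution (x₁, y₁) = (199, 15).
Step 2: Apply the recurrence (x_{n+1}, y_{n+1}) = (x₁x_n + 176y₁y_n, x₁y_n + y₁x_n) repeatedly.
  From (x_1, y_1) = (199, 15): x_2 = 199·199 + 176·15·15 = 79201; y_2 = 199·15 + 15·199 = 5970.
Step 3: Verify x_2² - 176·y_2² = 6272798401 - 6272798400 = 1 (should be 1). ✓

(x_1, y_1) = (199, 15); (x_2, y_2) = (79201, 5970).


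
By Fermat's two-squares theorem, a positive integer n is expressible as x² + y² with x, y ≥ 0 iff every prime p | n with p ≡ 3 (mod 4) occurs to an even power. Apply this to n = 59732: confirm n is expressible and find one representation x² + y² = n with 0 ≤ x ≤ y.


Step 1: Factor n = 59732 = 2^2 · 109 · 137.
Step 2: Check the mod-4 condition on each prime factor: 2 = 2 (special); 109 ≡ 1 (mod 4), exponent 1; 137 ≡ 1 (mod 4), exponent 1.
All primes ≡ 3 (mod 4) appear to even exponent (or don't appear), so by the two-squares theorem n IS expressible as a sum of two squares.
Step 3: Build a representation. Group n = k² · m with k = 2 and m = 109 · 137 = 14933 (a product of primes ≡ 1 (mod 4)); a representation of m scales to one of n via (k·x)² + (k·y)² = k²(x² + y²). Each prime p ≡ 1 (mod 4) is itself a sum of two squares; find a² by testing p − a² for a perfect square:
  109: 109 − 1² = 108, 109 − 2² = 105, 109 − 3² = 100 = 10² ⇒ 109 = 3² + 10².
  137: 137 − 1² = 136, 137 − 2² = 133, 137 − 3² = 128, 137 − 4² = 121 = 11² ⇒ 137 = 4² + 11².
  Combine using the Brahmagupta–Fibonacci identity (a² + b²)(c² + d²) = (ac − bd)² + (ad + bc)² = (ac + bd)² + (ad − bc)²:
  109 · 137 = 14933: from (3² + 10²)(4² + 11²), take (3·4 − 10·11, 3·11 + 10·4) = (12 − 110, 33 + 40) = (-98, 73); dropping signs (only squares matter) gives (98, 73); check 98² + 73² = 9604 + 5329 = 14933 ✓.
  Scale by k = 2: (2·98, 2·73) = (196, 146).
Step 4: Order so x ≤ y and verify: 146² + 196² = 21316 + 38416 = 59732 = n. ✓

n = 59732 = 146² + 196² (one valid representation with x ≤ y).


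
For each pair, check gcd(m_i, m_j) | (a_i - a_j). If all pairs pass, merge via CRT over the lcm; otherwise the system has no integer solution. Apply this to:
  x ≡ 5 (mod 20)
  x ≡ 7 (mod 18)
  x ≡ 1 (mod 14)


Moduli 20, 18, 14 are not pairwise coprime, so CRT works modulo lcm(m_i) when all pairwise compatibility conditions hold.
Pairwise compatibility: gcd(m_i, m_j) must divide a_i - a_j for every pair.
Merge one congruence at a time:
  Start: x ≡ 5 (mod 20).
  Combine with x ≡ 7 (mod 18): gcd(20, 18) = 2; 7 - 5 = 2, which IS divisible by 2, so compatible.
    Write x = 5 + 20·t and substitute into x ≡ 7 (mod 18): 20·t ≡ 7 − 5 = 2 (mod 18).
    Divide the congruence (and modulus) by g = 2: 10·t ≡ 1 (mod 9).
    Reduce coefficients mod 9: 1·t ≡ 1 (mod 9).
    So t ≡ 1 (mod 9).
    Then x = 5 + 20·1 = 25, valid modulo lcm(20, 18) = 180: x ≡ 25 (mod 180).
  Combine with x ≡ 1 (mod 14): gcd(180, 14) = 2; 1 - 25 = -24, which IS divisible by 2, so compatible.
    Write x = 25 + 180·t and substitute into x ≡ 1 (mod 14): 180·t ≡ 1 − 25 = -24 (mod 14).
    Divide the congruence (and modulus) by g = 2: 90·t ≡ -12 (mod 7).
    Reduce coefficients mod 7: 6·t ≡ 2 (mod 7).
    The inverse of 6 mod 7 is 6 (since 6·6 = 36 = 5·7 + 1), so t ≡ 6·2 = 12 ≡ 5 (mod 7).
    Then x = 25 + 180·5 = 925, valid modulo lcm(180, 14) = 1260: x ≡ 925 (mod 1260).
Verify: 925 mod 20 = 5, 925 mod 18 = 7, 925 mod 14 = 1.

x ≡ 925 (mod 1260).


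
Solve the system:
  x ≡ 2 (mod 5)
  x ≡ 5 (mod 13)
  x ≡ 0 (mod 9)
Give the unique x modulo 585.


Moduli 5, 13, 9 are pairwise coprime; by CRT there is a unique solution modulo M = 5 · 13 · 9 = 585.
Solve pairwise, accumulating the modulus:
  Start with x ≡ 2 (mod 5).
  Combine with x ≡ 5 (mod 13): since gcd(5, 13) = 1, we get a unique residue mod 65.
    Write x = 2 + 5·t and substitute into x ≡ 5 (mod 13): 5·t ≡ 5 − 2 = 3 (mod 13).
    The inverse of 5 mod 13 is 8 (since 5·8 = 40 = 3·13 + 1), so t ≡ 8·3 = 24 ≡ 11 (mod 13).
    Then x = 2 + 5·11 = 57, valid modulo lcm(5, 13) = 65: x ≡ 57 (mod 65).
  Combine with x ≡ 0 (mod 9): since gcd(65, 9) = 1, we get a unique residue mod 585.
    Write x = 57 + 65·t and substitute into x ≡ 0 (mod 9): 65·t ≡ 0 − 57 = -57 (mod 9).
    Reduce coefficients mod 9: 2·t ≡ 6 (mod 9).
    The inverse of 2 mod 9 is 5 (since 2·5 = 10 = 1·9 + 1), so t ≡ 5·6 = 30 ≡ 3 (mod 9).
    Then x = 57 + 65·3 = 252, valid modulo lcm(65, 9) = 585: x ≡ 252 (mod 585).
Verify: 252 mod 5 = 2 ✓, 252 mod 13 = 5 ✓, 252 mod 9 = 0 ✓.

x ≡ 252 (mod 585).


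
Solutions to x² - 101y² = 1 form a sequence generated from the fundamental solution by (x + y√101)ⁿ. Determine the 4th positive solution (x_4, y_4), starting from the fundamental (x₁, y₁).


Step 1: Find the fundamental solution (x₁, y₁) of x² - 101y² = 1.
  Expand √101 as a continued fraction. a₀ = ⌊√101⌋ = 10; iterate m_{k+1} = d_k·a_k − m_k, d_{k+1} = (101 − m_{k+1}²)/d_k, a_{k+1} = ⌊(a₀ + m_{k+1})/d_{k+1}⌋ (starting m₀ = 0, d₀ = 1), with convergents p_k = a_k·p_{k-1} + p_{k-2}, q_k = a_k·q_{k-1} + q_{k-2} (p₋₁ = 1, q₋₁ = 0):
  k = 0: a₀ = 10; p₀/q₀ = 10/1; p₀² − 101·q₀² = 100 − 101 = -1.
  k = 1: m = 10, d = 1, a = ⌊(10 + 10)/1⌋ = 20; p/q = (20·10 + 1)/(20·1 + 0) = 201/20; p² − 101·q² = 40401 − 40400 = 1.
  The first convergent with p² − 101·q² = 1 gives the fundamental solution (x₁, y₁) = (201, 20).
Step 2: Apply the recurrence (x_{n+1}, y_{n+1}) = (x₁x_n + 101y₁y_n, x₁y_n + y₁x_n) repeatedly.
  From (x_1, y_1) = (201, 20): x_2 = 201·201 + 101·20·20 = 80801; y_2 = 201·20 + 20·201 = 8040.
  From (x_2, y_2) = (80801, 8040): x_3 = 201·80801 + 101·20·8040 = 32481801; y_3 = 201·8040 + 20·80801 = 3232060.
  From (x_3, y_3) = (32481801, 3232060): x_4 = 201·32481801 + 101·20·3232060 = 13057603201; y_4 = 201·3232060 + 20·32481801 = 1299280080.
Step 3: Verify x_4² - 101·y_4² = 170501001354765446401 - 170501001354765446400 = 1 (should be 1). ✓

(x_1, y_1) = (201, 20); (x_4, y_4) = (13057603201, 1299280080).


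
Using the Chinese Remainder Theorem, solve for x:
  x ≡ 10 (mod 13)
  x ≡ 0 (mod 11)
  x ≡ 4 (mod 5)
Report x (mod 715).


Moduli 13, 11, 5 are pairwise coprime; by CRT there is a unique solution modulo M = 13 · 11 · 5 = 715.
Solve pairwise, accumulating the modulus:
  Start with x ≡ 10 (mod 13).
  Combine with x ≡ 0 (mod 11): since gcd(13, 11) = 1, we get a unique residue mod 143.
    Write x = 10 + 13·t and substitute into x ≡ 0 (mod 11): 13·t ≡ 0 − 10 = -10 (mod 11).
    Reduce coefficients mod 11: 2·t ≡ 1 (mod 11).
    The inverse of 2 mod 11 is 6 (since 2·6 = 12 = 1·11 + 1), so t ≡ 6·1 = 6 ≡ 6 (mod 11).
    Then x = 10 + 13·6 = 88, valid modulo lcm(13, 11) = 143: x ≡ 88 (mod 143).
  Combine with x ≡ 4 (mod 5): since gcd(143, 5) = 1, we get a unique residue mod 715.
    Write x = 88 + 143·t and substitute into x ≡ 4 (mod 5): 143·t ≡ 4 − 88 = -84 (mod 5).
    Reduce coefficients mod 5: 3·t ≡ 1 (mod 5).
    The inverse of 3 mod 5 is 2 (since 3·2 = 6 = 1·5 + 1), so t ≡ 2·1 = 2 ≡ 2 (mod 5).
    Then x = 88 + 143·2 = 374, valid modulo lcm(143, 5) = 715: x ≡ 374 (mod 715).
Verify: 374 mod 13 = 10 ✓, 374 mod 11 = 0 ✓, 374 mod 5 = 4 ✓.

x ≡ 374 (mod 715).


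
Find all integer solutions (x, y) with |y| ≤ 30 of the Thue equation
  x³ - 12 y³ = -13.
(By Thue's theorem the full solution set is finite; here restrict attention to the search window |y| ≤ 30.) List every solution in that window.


The equation is x³ - 12y³ = -13. For fixed y, x³ = 12·y³ − 13, so a solution requires the RHS to be a perfect cube.
Strategy: iterate y from -30 to 30, compute RHS = 12·y³ − 13, and check whether it is a (positive or negative) perfect cube.
Check small values of y:
  y = 0: RHS = -13 is not a perfect cube.
  y = 1: RHS = -1 = (-1)³ ⇒ x = -1 works.
  y = -1: RHS = -25 is not a perfect cube.
  y = 2: RHS = 83 is not a perfect cube.
  y = -2: RHS = -109 is not a perfect cube.
  y = 3: RHS = 311 is not a perfect cube.
  y = -3: RHS = -337 is not a perfect cube.
Continuing the search up to |y| = 30 finds no further solutions beyond those listed.
Collected solutions: (-1, 1).

Solutions (with |y| ≤ 30): (-1, 1).


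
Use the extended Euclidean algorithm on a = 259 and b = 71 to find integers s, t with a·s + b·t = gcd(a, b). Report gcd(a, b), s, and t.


Euclidean algorithm on (259, 71) — divide until remainder is 0:
  259 = 3 · 71 + 46
  71 = 1 · 46 + 25
  46 = 1 · 25 + 21
  25 = 1 · 21 + 4
  21 = 5 · 4 + 1
  4 = 4 · 1 + 0
gcd(259, 71) = 1.
Track Bezout coefficients alongside the remainders: start with r₀ = 259 = a·1 + b·0 (s = 1, t = 0) and r₁ = 71 = a·0 + b·1 (s = 0, t = 1); each new remainder r_{k+1} = r_{k-1} − q_k·r_k inherits s_{k+1} = s_{k-1} − q_k·s_k, t_{k+1} = t_{k-1} − q_k·t_k, so r_k = a·s_k + b·t_k at every step:
  q = 3: r = 46, s = 1 − 3·0 = 1, t = 0 − 3·1 = -3  (check: 259·1 + 71·(-3) = 46)
  q = 1: r = 25, s = 0 − 1·1 = -1, t = 1 − 1·(-3) = 4  (check: 259·(-1) + 71·4 = 25)
  q = 1: r = 21, s = 1 − 1·(-1) = 2, t = -3 − 1·4 = -7  (check: 259·2 + 71·(-7) = 21)
  q = 1: r = 4, s = -1 − 1·2 = -3, t = 4 − 1·(-7) = 11  (check: 259·(-3) + 71·11 = 4)
  q = 5: r = 1, s = 2 − 5·(-3) = 17, t = -7 − 5·11 = -62  (check: 259·17 + 71·(-62) = 1)
The row with r = 1 (the gcd) gives the Bezout coefficients s = 17, t = -62.
Result: 259 · (17) + 71 · (-62) = 1.

gcd(259, 71) = 1; s = 17, t = -62 (check: 259·17 + 71·(-62) = 1).


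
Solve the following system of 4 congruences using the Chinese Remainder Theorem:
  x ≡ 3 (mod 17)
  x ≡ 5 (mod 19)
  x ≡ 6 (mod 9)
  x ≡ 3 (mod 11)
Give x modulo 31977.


Product of moduli M = 17 · 19 · 9 · 11 = 31977.
Merge one congruence at a time:
  Start: x ≡ 3 (mod 17).
  Combine with x ≡ 5 (mod 19); new modulus lcm = 323.
    Write x = 3 + 17·t and substitute into x ≡ 5 (mod 19): 17·t ≡ 5 − 3 = 2 (mod 19).
    The inverse of 17 mod 19 is 9 (since 17·9 = 153 = 8·19 + 1), so t ≡ 9·2 = 18 ≡ 18 (mod 19).
    Then x = 3 + 17·18 = 309, valid modulo lcm(17, 19) = 323: x ≡ 309 (mod 323).
  Combine with x ≡ 6 (mod 9); new modulus lcm = 2907.
    Write x = 309 + 323·t and substitute into x ≡ 6 (mod 9): 323·t ≡ 6 − 309 = -303 (mod 9).
    Reduce coefficients mod 9: 8·t ≡ 3 (mod 9).
    The inverse of 8 mod 9 is 8 (since 8·8 = 64 = 7·9 + 1), so t ≡ 8·3 = 24 ≡ 6 (mod 9).
    Then x = 309 + 323·6 = 2247, valid modulo lcm(323, 9) = 2907: x ≡ 2247 (mod 2907).
  Combine with x ≡ 3 (mod 11); new modulus lcm = 31977.
    Write x = 2247 + 2907·t and substitute into x ≡ 3 (mod 11): 2907·t ≡ 3 − 2247 = -2244 (mod 11).
    Reduce coefficients mod 11: 3·t ≡ 0 (mod 11).
    The inverse of 3 mod 11 is 4 (since 3·4 = 12 = 1·11 + 1), so t ≡ 4·0 = 0 ≡ 0 (mod 11).
    Then x = 2247 + 2907·0 = 2247, valid modulo lcm(2907, 11) = 31977: x ≡ 2247 (mod 31977).
Verify against each original: 2247 mod 17 = 3, 2247 mod 19 = 5, 2247 mod 9 = 6, 2247 mod 11 = 3.

x ≡ 2247 (mod 31977).


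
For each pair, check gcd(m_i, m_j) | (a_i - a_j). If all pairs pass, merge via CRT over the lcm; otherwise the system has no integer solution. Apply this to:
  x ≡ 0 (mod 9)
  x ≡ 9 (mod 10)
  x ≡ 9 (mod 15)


Moduli 9, 10, 15 are not pairwise coprime, so CRT works modulo lcm(m_i) when all pairwise compatibility conditions hold.
Pairwise compatibility: gcd(m_i, m_j) must divide a_i - a_j for every pair.
Merge one congruence at a time:
  Start: x ≡ 0 (mod 9).
  Combine with x ≡ 9 (mod 10): gcd(9, 10) = 1; 9 - 0 = 9, which IS divisible by 1, so compatible.
    Write x = 0 + 9·t and substitute into x ≡ 9 (mod 10): 9·t ≡ 9 − 0 = 9 (mod 10).
    The inverse of 9 mod 10 is 9 (since 9·9 = 81 = 8·10 + 1), so t ≡ 9·9 = 81 ≡ 1 (mod 10).
    Then x = 0 + 9·1 = 9, valid modulo lcm(9, 10) = 90: x ≡ 9 (mod 90).
  Combine with x ≡ 9 (mod 15): gcd(90, 15) = 15; 9 - 9 = 0, which IS divisible by 15, so compatible.
    Write x = 9 + 90·t and substitute into x ≡ 9 (mod 15): 90·t ≡ 9 − 9 = 0 (mod 15).
    Divide the congruence (and modulus) by g = 15: 6·t ≡ 0 (mod 1).
    Modulo 1 every t works; take t = 0.
    Then x = 9 + 90·0 = 9, valid modulo lcm(90, 15) = 90: x ≡ 9 (mod 90).
Verify: 9 mod 9 = 0, 9 mod 10 = 9, 9 mod 15 = 9.

x ≡ 9 (mod 90).


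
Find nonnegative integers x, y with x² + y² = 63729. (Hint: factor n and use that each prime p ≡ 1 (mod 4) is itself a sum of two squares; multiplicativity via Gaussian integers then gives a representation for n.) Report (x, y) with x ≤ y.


Step 1: Factor n = 63729 = 3^2 · 73 · 97.
Step 2: Check the mod-4 condition on each prime factor: 3 ≡ 3 (mod 4), exponent 2 (must be even); 73 ≡ 1 (mod 4), exponent 1; 97 ≡ 1 (mod 4), exponent 1.
All primes ≡ 3 (mod 4) appear to even exponent (or don't appear), so by the two-squares theorem n IS expressible as a sum of two squares.
Step 3: Build a representation. Group n = k² · m with k = 3 and m = 73 · 97 = 7081 (a product of primes ≡ 1 (mod 4)); a representation of m scales to one of n via (k·x)² + (k·y)² = k²(x² + y²). Each prime p ≡ 1 (mod 4) is itself a sum of two squares; find a² by testing p − a² for a perfect square:
  73: 73 − 1² = 72, 73 − 2² = 69, 73 − 3² = 64 = 8² ⇒ 73 = 3² + 8².
  97: 97 − 1² = 96, 97 − 2² = 93, 97 − 3² = 88, 97 − 4² = 81 = 9² ⇒ 97 = 4² + 9².
  Combine using the Brahmagupta–Fibonacci identity (a² + b²)(c² + d²) = (ac − bd)² + (ad + bc)² = (ac + bd)² + (ad − bc)²:
  73 · 97 = 7081: from (3² + 8²)(4² + 9²), take (3·4 − 8·9, 3·9 + 8·4) = (12 − 72, 27 + 32) = (-60, 59); dropping signs (only squares matter) gives (60, 59); check 60² + 59² = 3600 + 3481 = 7081 ✓.
  Scale by k = 3: (3·60, 3·59) = (180, 177).
Step 4: Order so x ≤ y and verify: 177² + 180² = 31329 + 32400 = 63729 = n. ✓

n = 63729 = 177² + 180² (one valid representation with x ≤ y).


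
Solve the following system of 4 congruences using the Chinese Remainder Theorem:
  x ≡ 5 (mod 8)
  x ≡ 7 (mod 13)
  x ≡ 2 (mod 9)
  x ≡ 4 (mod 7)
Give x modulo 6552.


Product of moduli M = 8 · 13 · 9 · 7 = 6552.
Merge one congruence at a time:
  Start: x ≡ 5 (mod 8).
  Combine with x ≡ 7 (mod 13); new modulus lcm = 104.
    Write x = 5 + 8·t and substitute into x ≡ 7 (mod 13): 8·t ≡ 7 − 5 = 2 (mod 13).
    The inverse of 8 mod 13 is 5 (since 8·5 = 40 = 3·13 + 1), so t ≡ 5·2 = 10 ≡ 10 (mod 13).
    Then x = 5 + 8·10 = 85, valid modulo lcm(8, 13) = 104: x ≡ 85 (mod 104).
  Combine with x ≡ 2 (mod 9); new modulus lcm = 936.
    Write x = 85 + 104·t and substitute into x ≡ 2 (mod 9): 104·t ≡ 2 − 85 = -83 (mod 9).
    Reduce coefficients mod 9: 5·t ≡ 7 (mod 9).
    The inverse of 5 mod 9 is 2 (since 5·2 = 10 = 1·9 + 1), so t ≡ 2·7 = 14 ≡ 5 (mod 9).
    Then x = 85 + 104·5 = 605, valid modulo lcm(104, 9) = 936: x ≡ 605 (mod 936).
  Combine with x ≡ 4 (mod 7); new modulus lcm = 6552.
    Write x = 605 + 936·t and substitute into x ≡ 4 (mod 7): 936·t ≡ 4 − 605 = -601 (mod 7).
    Reduce coefficients mod 7: 5·t ≡ 1 (mod 7).
    The inverse of 5 mod 7 is 3 (since 5·3 = 15 = 2·7 + 1), so t ≡ 3·1 = 3 ≡ 3 (mod 7).
    Then x = 605 + 936·3 = 3413, valid modulo lcm(936, 7) = 6552: x ≡ 3413 (mod 6552).
Verify against each original: 3413 mod 8 = 5, 3413 mod 13 = 7, 3413 mod 9 = 2, 3413 mod 7 = 4.

x ≡ 3413 (mod 6552).


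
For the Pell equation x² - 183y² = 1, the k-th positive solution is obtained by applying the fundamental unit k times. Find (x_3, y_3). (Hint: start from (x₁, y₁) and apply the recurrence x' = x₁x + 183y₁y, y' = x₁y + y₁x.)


Step 1: Find the fundamental solution (x₁, y₁) of x² - 183y² = 1.
  Expand √183 as a continued fraction. a₀ = ⌊√183⌋ = 13; iterate m_{k+1} = d_k·a_k − m_k, d_{k+1} = (183 − m_{k+1}²)/d_k, a_{k+1} = ⌊(a₀ + m_{k+1})/d_{k+1}⌋ (starting m₀ = 0, d₀ = 1), with convergents p_k = a_k·p_{k-1} + p_{k-2}, q_k = a_k·q_{k-1} + q_{k-2} (p₋₁ = 1, q₋₁ = 0):
  k = 0: a₀ = 13; p₀/q₀ = 13/1; p₀² − 183·q₀² = 169 − 183 = -14.
  k = 1: m = 13, d = 14, a = ⌊(13 + 13)/14⌋ = 1; p/q = (1·13 + 1)/(1·1 + 0) = 14/1; p² − 183·q² = 196 − 183 = 13.
  k = 2: m = 1, d = 13, a = ⌊(13 + 1)/13⌋ = 1; p/q = (1·14 + 13)/(1·1 + 1) = 27/2; p² − 183·q² = 729 − 732 = -3.
  k = 3: m = 12, d = 3, a = ⌊(13 + 12)/3⌋ = 8; p/q = (8·27 + 14)/(8·2 + 1) = 230/17; p² − 183·q² = 52900 − 52887 = 13.
  k = 4: m = 12, d = 13, a = ⌊(13 + 12)/13⌋ = 1; p/q = (1·230 + 27)/(1·17 + 2) = 257/19; p² − 183·q² = 66049 − 66063 = -14.
  k = 5: m = 1, d = 14, a = ⌊(13 + 1)/14⌋ = 1; p/q = (1·257 + 230)/(1·19 + 17) = 487/36; p² − 183·q² = 237169 − 237168 = 1.
  The first convergent with p² − 183·q² = 1 gives the fundamental solution (x₁, y₁) = (487, 36).
Step 2: Apply the recurrence (x_{n+1}, y_{n+1}) = (x₁x_n + 183y₁y_n, x₁y_n + y₁x_n) repeatedly.
  From (x_1, y_1) = (487, 36): x_2 = 487·487 + 183·36·36 = 474337; y_2 = 487·36 + 36·487 = 35064.
  From (x_2, y_2) = (474337, 35064): x_3 = 487·474337 + 183·36·35064 = 462003751; y_3 = 487·35064 + 36·474337 = 34152300.
Step 3: Verify x_3² - 183·y_3² = 213447465938070001 - 213447465938070000 = 1 (should be 1). ✓

(x_1, y_1) = (487, 36); (x_3, y_3) = (462003751, 34152300).


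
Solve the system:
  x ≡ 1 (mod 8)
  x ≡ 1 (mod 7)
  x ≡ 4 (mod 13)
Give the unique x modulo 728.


Moduli 8, 7, 13 are pairwise coprime; by CRT there is a unique solution modulo M = 8 · 7 · 13 = 728.
Solve pairwise, accumulating the modulus:
  Start with x ≡ 1 (mod 8).
  Combine with x ≡ 1 (mod 7): since gcd(8, 7) = 1, we get a unique residue mod 56.
    Write x = 1 + 8·t and substitute into x ≡ 1 (mod 7): 8·t ≡ 1 − 1 = 0 (mod 7).
    Reduce coefficients mod 7: 1·t ≡ 0 (mod 7).
    So t ≡ 0 (mod 7).
    Then x = 1 + 8·0 = 1, valid modulo lcm(8, 7) = 56: x ≡ 1 (mod 56).
  Combine with x ≡ 4 (mod 13): since gcd(56, 13) = 1, we get a unique residue mod 728.
    Write x = 1 + 56·t and substitute into x ≡ 4 (mod 13): 56·t ≡ 4 − 1 = 3 (mod 13).
    Reduce coefficients mod 13: 4·t ≡ 3 (mod 13).
    The inverse of 4 mod 13 is 10 (since 4·10 = 40 = 3·13 + 1), so t ≡ 10·3 = 30 ≡ 4 (mod 13).
    Then x = 1 + 56·4 = 225, valid modulo lcm(56, 13) = 728: x ≡ 225 (mod 728).
Verify: 225 mod 8 = 1 ✓, 225 mod 7 = 1 ✓, 225 mod 13 = 4 ✓.

x ≡ 225 (mod 728).


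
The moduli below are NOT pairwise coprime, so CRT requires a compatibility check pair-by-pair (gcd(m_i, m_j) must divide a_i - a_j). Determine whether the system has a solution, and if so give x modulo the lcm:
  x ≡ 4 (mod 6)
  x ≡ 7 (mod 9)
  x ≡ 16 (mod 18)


Moduli 6, 9, 18 are not pairwise coprime, so CRT works modulo lcm(m_i) when all pairwise compatibility conditions hold.
Pairwise compatibility: gcd(m_i, m_j) must divide a_i - a_j for every pair.
Merge one congruence at a time:
  Start: x ≡ 4 (mod 6).
  Combine with x ≡ 7 (mod 9): gcd(6, 9) = 3; 7 - 4 = 3, which IS divisible by 3, so compatible.
    Write x = 4 + 6·t and substitute into x ≡ 7 (mod 9): 6·t ≡ 7 − 4 = 3 (mod 9).
    Divide the congruence (and modulus) by g = 3: 2·t ≡ 1 (mod 3).
    The inverse of 2 mod 3 is 2 (since 2·2 = 4 = 1·3 + 1), so t ≡ 2·1 = 2 ≡ 2 (mod 3).
    Then x = 4 + 6·2 = 16, valid modulo lcm(6, 9) = 18: x ≡ 16 (mod 18).
  Combine with x ≡ 16 (mod 18): gcd(18, 18) = 18; 16 - 16 = 0, which IS divisible by 18, so compatible.
    Write x = 16 + 18·t and substitute into x ≡ 16 (mod 18): 18·t ≡ 16 − 16 = 0 (mod 18).
    Divide the congruence (and modulus) by g = 18: 1·t ≡ 0 (mod 1).
    Modulo 1 every t works; take t = 0.
    Then x = 16 + 18·0 = 16, valid modulo lcm(18, 18) = 18: x ≡ 16 (mod 18).
Verify: 16 mod 6 = 4, 16 mod 9 = 7, 16 mod 18 = 16.

x ≡ 16 (mod 18).


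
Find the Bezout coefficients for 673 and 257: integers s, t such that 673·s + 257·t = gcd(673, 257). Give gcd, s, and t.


Euclidean algorithm on (673, 257) — divide until remainder is 0:
  673 = 2 · 257 + 159
  257 = 1 · 159 + 98
  159 = 1 · 98 + 61
  98 = 1 · 61 + 37
  61 = 1 · 37 + 24
  37 = 1 · 24 + 13
  24 = 1 · 13 + 11
  13 = 1 · 11 + 2
  11 = 5 · 2 + 1
  2 = 2 · 1 + 0
gcd(673, 257) = 1.
Track Bezout coefficients alongside the remainders: start with r₀ = 673 = a·1 + b·0 (s = 1, t = 0) and r₁ = 257 = a·0 + b·1 (s = 0, t = 1); each new remainder r_{k+1} = r_{k-1} − q_k·r_k inherits s_{k+1} = s_{k-1} − q_k·s_k, t_{k+1} = t_{k-1} − q_k·t_k, so r_k = a·s_k + b·t_k at every step:
  q = 2: r = 159, s = 1 − 2·0 = 1, t = 0 − 2·1 = -2  (check: 673·1 + 257·(-2) = 159)
  q = 1: r = 98, s = 0 − 1·1 = -1, t = 1 − 1·(-2) = 3  (check: 673·(-1) + 257·3 = 98)
  q = 1: r = 61, s = 1 − 1·(-1) = 2, t = -2 − 1·3 = -5  (check: 673·2 + 257·(-5) = 61)
  q = 1: r = 37, s = -1 − 1·2 = -3, t = 3 − 1·(-5) = 8  (check: 673·(-3) + 257·8 = 37)
  q = 1: r = 24, s = 2 − 1·(-3) = 5, t = -5 − 1·8 = -13  (check: 673·5 + 257·(-13) = 24)
  q = 1: r = 13, s = -3 − 1·5 = -8, t = 8 − 1·(-13) = 21  (check: 673·(-8) + 257·21 = 13)
  q = 1: r = 11, s = 5 − 1·(-8) = 13, t = -13 − 1·21 = -34  (check: 673·13 + 257·(-34) = 11)
  q = 1: r = 2, s = -8 − 1·13 = -21, t = 21 − 1·(-34) = 55  (check: 673·(-21) + 257·55 = 2)
  q = 5: r = 1, s = 13 − 5·(-21) = 118, t = -34 − 5·55 = -309  (check: 673·118 + 257·(-309) = 1)
The row with r = 1 (the gcd) gives the Bezout coefficients s = 118, t = -309.
Result: 673 · (118) + 257 · (-309) = 1.

gcd(673, 257) = 1; s = 118, t = -309 (check: 673·118 + 257·(-309) = 1).


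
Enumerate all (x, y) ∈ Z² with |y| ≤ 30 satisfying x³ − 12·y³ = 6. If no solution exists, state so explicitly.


The equation is x³ - 12y³ = 6. For fixed y, x³ = 12·y³ + 6, so a solution requires the RHS to be a perfect cube.
Strategy: iterate y from -30 to 30, compute RHS = 12·y³ + 6, and check whether it is a (positive or negative) perfect cube.
Check small values of y:
  y = 0: RHS = 6 is not a perfect cube.
  y = 1: RHS = 18 is not a perfect cube.
  y = -1: RHS = -6 is not a perfect cube.
  y = 2: RHS = 102 is not a perfect cube.
  y = -2: RHS = -90 is not a perfect cube.
  y = 3: RHS = 330 is not a perfect cube.
  y = -3: RHS = -318 is not a perfect cube.
Continuing the search up to |y| = 30 finds no solutions either.
No (x, y) in the scanned range satisfies the equation.

No integer solutions with |y| ≤ 30.


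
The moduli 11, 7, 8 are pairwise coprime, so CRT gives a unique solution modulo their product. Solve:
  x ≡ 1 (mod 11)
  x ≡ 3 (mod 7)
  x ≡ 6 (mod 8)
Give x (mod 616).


Moduli 11, 7, 8 are pairwise coprime; by CRT there is a unique solution modulo M = 11 · 7 · 8 = 616.
Solve pairwise, accumulating the modulus:
  Start with x ≡ 1 (mod 11).
  Combine with x ≡ 3 (mod 7): since gcd(11, 7) = 1, we get a unique residue mod 77.
    Write x = 1 + 11·t and substitute into x ≡ 3 (mod 7): 11·t ≡ 3 − 1 = 2 (mod 7).
    Reduce coefficients mod 7: 4·t ≡ 2 (mod 7).
    The inverse of 4 mod 7 is 2 (since 4·2 = 8 = 1·7 + 1), so t ≡ 2·2 = 4 ≡ 4 (mod 7).
    Then x = 1 + 11·4 = 45, valid modulo lcm(11, 7) = 77: x ≡ 45 (mod 77).
  Combine with x ≡ 6 (mod 8): since gcd(77, 8) = 1, we get a unique residue mod 616.
    Write x = 45 + 77·t and substitute into x ≡ 6 (mod 8): 77·t ≡ 6 − 45 = -39 (mod 8).
    Reduce coefficients mod 8: 5·t ≡ 1 (mod 8).
    The inverse of 5 mod 8 is 5 (since 5·5 = 25 = 3·8 + 1), so t ≡ 5·1 = 5 ≡ 5 (mod 8).
    Then x = 45 + 77·5 = 430, valid modulo lcm(77, 8) = 616: x ≡ 430 (mod 616).
Verify: 430 mod 11 = 1 ✓, 430 mod 7 = 3 ✓, 430 mod 8 = 6 ✓.

x ≡ 430 (mod 616).
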